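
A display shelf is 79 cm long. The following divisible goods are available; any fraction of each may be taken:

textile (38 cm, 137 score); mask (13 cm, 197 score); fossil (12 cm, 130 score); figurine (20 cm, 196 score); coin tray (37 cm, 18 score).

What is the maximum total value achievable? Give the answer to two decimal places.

645.58

Take in order of value per unit:
- mask (197/13 per unit): all 13 → value 197, running total 197.00
- fossil (130/12 per unit): all 12 → value 130, running total 327.00
- figurine (196/20 per unit): all 20 → value 196, running total 523.00
- textile (137/38 per unit): 34 of 38 → value 34×137/38 = 122.5789, running total 645.58
Total 645.58.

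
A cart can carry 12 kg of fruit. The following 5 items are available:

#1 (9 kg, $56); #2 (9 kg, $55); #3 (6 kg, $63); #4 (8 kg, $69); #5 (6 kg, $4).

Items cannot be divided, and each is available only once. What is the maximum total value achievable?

Check high-value combinations within 12 kg:
- #4: weight 8, value 69
- #3+#5: weight 6+6=12, value 63+4=67
- #3: weight 6, value 63
- #1: weight 9, value 56
- #2: weight 9, value 55
Best: $69.

$69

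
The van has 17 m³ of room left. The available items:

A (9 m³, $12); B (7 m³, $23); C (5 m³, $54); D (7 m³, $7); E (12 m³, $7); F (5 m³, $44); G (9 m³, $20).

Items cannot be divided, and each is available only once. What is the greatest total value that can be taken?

$121

Check high-value combinations within 17 m³:
- B+C+F: volume 7+5+5=17, value 23+54+44=121
- C+D+F: volume 5+7+5=17, value 54+7+44=105
- C+F: volume 5+5=10, value 54+44=98
Best: $121.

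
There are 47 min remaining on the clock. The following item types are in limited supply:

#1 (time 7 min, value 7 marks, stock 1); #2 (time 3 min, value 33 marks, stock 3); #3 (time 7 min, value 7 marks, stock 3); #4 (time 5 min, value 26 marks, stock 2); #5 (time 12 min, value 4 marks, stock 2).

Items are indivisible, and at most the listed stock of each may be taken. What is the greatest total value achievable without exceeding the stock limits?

179 marks

Best selections within time 47 and stock limits:
- 1×#1 + 3×#2 + 3×#3 + 2×#4: time 47, value 179
- 3×#2 + 3×#3 + 2×#4: time 40, value 172
- 1×#1 + 3×#2 + 2×#3 + 2×#4: time 40, value 172
Best: 179 marks.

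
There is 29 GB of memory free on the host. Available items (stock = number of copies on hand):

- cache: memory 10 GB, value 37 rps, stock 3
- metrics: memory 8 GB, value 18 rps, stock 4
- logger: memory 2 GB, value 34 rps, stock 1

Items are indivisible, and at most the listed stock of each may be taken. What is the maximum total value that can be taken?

108 rps

Best selections within memory 29 and stock limits:
- 2×cache + 1×logger: memory 22, value 108
- 1×cache + 2×metrics + 1×logger: memory 28, value 107
- 2×cache + 1×metrics: memory 28, value 92
Best: 108 rps.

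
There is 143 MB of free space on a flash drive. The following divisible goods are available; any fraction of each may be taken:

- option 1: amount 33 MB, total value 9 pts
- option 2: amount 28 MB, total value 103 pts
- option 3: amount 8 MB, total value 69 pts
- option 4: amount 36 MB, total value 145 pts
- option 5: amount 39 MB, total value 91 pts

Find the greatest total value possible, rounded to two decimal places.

416.73

Take in order of value per unit:
- option 3 (69/8 per unit): all 8 → value 69, running total 69.00
- option 4 (145/36 per unit): all 36 → value 145, running total 214.00
- option 2 (103/28 per unit): all 28 → value 103, running total 317.00
- option 5 (91/39 per unit): all 39 → value 91, running total 408.00
- option 1 (9/33 per unit): 32 of 33 → value 32×9/33 = 8.7273, running total 416.73
Total 416.73.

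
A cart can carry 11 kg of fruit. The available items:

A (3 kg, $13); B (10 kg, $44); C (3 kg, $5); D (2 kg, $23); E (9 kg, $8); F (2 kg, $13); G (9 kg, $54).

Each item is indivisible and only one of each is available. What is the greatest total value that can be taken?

$77

Check high-value combinations within 11 kg:
- D+G: weight 2+9=11, value 23+54=77
- F+G: weight 2+9=11, value 13+54=67
- G: weight 9, value 54
- A+C+D+F: weight 3+3+2+2=10, value 13+5+23+13=54
Best: $77.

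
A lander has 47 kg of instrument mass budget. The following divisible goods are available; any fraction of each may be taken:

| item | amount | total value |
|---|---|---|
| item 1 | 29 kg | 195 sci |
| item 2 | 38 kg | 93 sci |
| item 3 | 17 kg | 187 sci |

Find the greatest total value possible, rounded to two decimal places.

384.45

Take in order of value per unit:
- item 3 (187/17 per unit): all 17 → value 187, running total 187.00
- item 1 (195/29 per unit): all 29 → value 195, running total 382.00
- item 2 (93/38 per unit): 1 of 38 → value 1×93/38 = 2.4474, running total 384.45
Total 384.45.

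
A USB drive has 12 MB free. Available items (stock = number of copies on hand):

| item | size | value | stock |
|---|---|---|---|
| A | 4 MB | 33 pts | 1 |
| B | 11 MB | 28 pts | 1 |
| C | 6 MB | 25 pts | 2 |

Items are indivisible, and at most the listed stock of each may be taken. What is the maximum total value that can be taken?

58 pts

Best selections within size 12 and stock limits:
- 1×A + 1×C: size 10, value 58
- 2×C: size 12, value 50
- 1×A: size 4, value 33
- 1×B: size 11, value 28
Best: 58 pts.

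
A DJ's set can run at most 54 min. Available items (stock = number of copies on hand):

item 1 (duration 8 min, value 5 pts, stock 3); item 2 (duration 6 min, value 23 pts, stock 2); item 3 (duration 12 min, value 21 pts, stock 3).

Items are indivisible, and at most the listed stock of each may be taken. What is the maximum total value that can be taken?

109 pts

Top feasible selections:
- 2×item 2 + 3×item 3: duration 48, value 109
- 2×item 1 + 2×item 2 + 2×item 3: duration 52, value 98
- 1×item 1 + 2×item 2 + 2×item 3: duration 44, value 93
- 1×item 1 + 1×item 2 + 3×item 3: duration 50, value 91
Best: 109 pts.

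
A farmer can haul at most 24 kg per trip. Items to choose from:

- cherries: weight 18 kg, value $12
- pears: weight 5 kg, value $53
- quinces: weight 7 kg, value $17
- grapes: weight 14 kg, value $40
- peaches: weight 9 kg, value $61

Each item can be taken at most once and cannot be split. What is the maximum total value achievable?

This is a 0/1 knapsack; check combinations near the capacity.
- pears+quinces+peaches: weight 5+7+9=21, value 53+17+61=131
- pears+peaches: weight 5+9=14, value 53+61=114
- grapes+peaches: weight 14+9=23, value 40+61=101
- pears+grapes: weight 5+14=19, value 53+40=93
Best: $131.

$131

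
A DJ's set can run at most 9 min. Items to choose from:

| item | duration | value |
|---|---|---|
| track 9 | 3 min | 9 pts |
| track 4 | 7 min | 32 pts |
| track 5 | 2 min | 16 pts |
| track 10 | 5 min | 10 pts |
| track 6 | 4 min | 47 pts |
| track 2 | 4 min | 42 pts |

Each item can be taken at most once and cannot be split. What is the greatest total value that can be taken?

Check high-value combinations within 9 min:
- track 6+track 2: duration 4+4=8, value 47+42=89
- track 9+track 5+track 6: duration 3+2+4=9, value 9+16+47=72
- track 9+track 5+track 2: duration 3+2+4=9, value 9+16+42=67
- track 5+track 6: duration 2+4=6, value 16+47=63
- track 5+track 2: duration 2+4=6, value 16+42=58
Best: 89 pts.

89 pts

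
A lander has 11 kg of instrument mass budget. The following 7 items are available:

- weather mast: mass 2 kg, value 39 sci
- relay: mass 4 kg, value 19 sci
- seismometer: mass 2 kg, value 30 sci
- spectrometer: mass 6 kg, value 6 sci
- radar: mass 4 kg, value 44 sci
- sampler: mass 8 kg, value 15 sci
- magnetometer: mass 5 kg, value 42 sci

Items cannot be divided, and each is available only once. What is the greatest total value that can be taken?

Check high-value combinations within 11 kg:
- weather mast+radar+magnetometer: mass 2+4+5=11, value 39+44+42=125
- seismometer+radar+magnetometer: mass 2+4+5=11, value 30+44+42=116
- weather mast+seismometer+radar: mass 2+2+4=8, value 39+30+44=113
Best: 125 sci.

125 sci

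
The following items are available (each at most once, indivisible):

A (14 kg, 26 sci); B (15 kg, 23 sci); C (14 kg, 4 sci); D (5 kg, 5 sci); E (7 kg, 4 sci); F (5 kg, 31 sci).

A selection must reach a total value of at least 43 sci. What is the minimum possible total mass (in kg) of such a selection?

19

Subsets with value ≥ 43, sorted by total mass:
- A+F: mass 19, value 57
- B+F: mass 20, value 54
Minimum mass: 19 kg.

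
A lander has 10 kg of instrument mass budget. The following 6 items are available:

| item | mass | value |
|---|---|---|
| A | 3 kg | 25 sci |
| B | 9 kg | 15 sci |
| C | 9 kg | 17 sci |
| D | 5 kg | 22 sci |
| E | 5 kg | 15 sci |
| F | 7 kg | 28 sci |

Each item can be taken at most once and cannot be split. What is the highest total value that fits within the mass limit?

53 sci

Check high-value combinations within 10 kg:
- A+F: mass 3+7=10, value 25+28=53
- A+D: mass 3+5=8, value 25+22=47
- A+E: mass 3+5=8, value 25+15=40
- D+E: mass 5+5=10, value 22+15=37
Best: 53 sci.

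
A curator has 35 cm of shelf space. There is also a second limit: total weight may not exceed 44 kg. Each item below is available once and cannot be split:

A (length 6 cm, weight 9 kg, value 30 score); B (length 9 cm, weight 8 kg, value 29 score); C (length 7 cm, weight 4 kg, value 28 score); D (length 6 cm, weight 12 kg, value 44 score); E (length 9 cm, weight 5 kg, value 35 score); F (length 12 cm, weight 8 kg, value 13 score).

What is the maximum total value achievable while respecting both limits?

138 score

Feasible sets respecting both limits:
- A+B+D+E: length 30, weight 34, value 138
- A+C+D+E: length 28, weight 30, value 137
- B+C+D+E: length 31, weight 29, value 136
Best: 138 score.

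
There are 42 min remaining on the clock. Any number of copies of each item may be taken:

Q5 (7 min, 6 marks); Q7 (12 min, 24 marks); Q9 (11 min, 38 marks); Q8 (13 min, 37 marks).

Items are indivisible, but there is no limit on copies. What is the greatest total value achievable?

Best value-per-unit is Q9 at 38/11; filling with it alone gives 3×38 = 114.
Optimal mix: 1×Q5 + 3×Q9 → time 40, value 120.

120 marks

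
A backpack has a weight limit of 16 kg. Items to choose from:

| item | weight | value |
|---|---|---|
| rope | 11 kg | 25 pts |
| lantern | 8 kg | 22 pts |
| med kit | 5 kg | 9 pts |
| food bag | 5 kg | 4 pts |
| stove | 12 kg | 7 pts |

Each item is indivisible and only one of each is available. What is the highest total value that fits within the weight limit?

34 pts

Check high-value combinations within 16 kg:
- rope+med kit: weight 11+5=16, value 25+9=34
- lantern+med kit: weight 8+5=13, value 22+9=31
- rope+food bag: weight 11+5=16, value 25+4=29
Best: 34 pts.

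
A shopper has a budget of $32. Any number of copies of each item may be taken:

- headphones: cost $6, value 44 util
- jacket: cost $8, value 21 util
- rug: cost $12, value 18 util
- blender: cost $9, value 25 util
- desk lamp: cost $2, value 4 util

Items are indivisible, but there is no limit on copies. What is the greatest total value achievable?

Best value-per-unit is headphones at 44/6; filling with it alone gives 5×44 = 220.
Optimal mix: 5×headphones + 1×desk lamp → cost 32, value 224.

224 util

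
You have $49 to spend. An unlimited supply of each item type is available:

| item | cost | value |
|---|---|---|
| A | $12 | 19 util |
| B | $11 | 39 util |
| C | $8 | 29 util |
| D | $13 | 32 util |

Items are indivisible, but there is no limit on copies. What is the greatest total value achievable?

Best value-per-unit is C at 29/8; filling with it alone gives 6×29 = 174.
Optimal mix: 3×B + 2×C → cost 49, value 175.

175 util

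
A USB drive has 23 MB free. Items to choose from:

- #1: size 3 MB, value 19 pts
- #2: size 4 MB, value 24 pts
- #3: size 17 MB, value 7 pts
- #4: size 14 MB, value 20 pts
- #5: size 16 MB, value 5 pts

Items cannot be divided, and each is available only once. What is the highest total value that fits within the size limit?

63 pts

This is a 0/1 knapsack; check combinations near the capacity.
- #1+#2+#4: size 3+4+14=21, value 19+24+20=63
- #1+#2+#5: size 3+4+16=23, value 19+24+5=48
- #2+#4: size 4+14=18, value 24+20=44
- #1+#2: size 3+4=7, value 19+24=43
Best: 63 pts.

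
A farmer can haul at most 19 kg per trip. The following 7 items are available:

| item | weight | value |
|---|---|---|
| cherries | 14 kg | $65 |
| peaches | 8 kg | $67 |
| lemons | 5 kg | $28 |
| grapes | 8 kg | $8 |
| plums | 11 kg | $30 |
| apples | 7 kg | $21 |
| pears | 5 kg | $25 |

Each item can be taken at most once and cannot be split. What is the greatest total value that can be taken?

$120

Check high-value combinations within 19 kg:
- peaches+lemons+pears: weight 8+5+5=18, value 67+28+25=120
- peaches+plums: weight 8+11=19, value 67+30=97
- peaches+lemons: weight 8+5=13, value 67+28=95
Best: $120.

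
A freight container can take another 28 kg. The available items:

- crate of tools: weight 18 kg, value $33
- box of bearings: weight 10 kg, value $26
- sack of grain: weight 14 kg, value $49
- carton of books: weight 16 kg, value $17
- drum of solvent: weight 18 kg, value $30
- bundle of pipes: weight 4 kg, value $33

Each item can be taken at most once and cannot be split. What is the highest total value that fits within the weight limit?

Check high-value combinations within 28 kg:
- box of bearings+sack of grain+bundle of pipes: weight 10+14+4=28, value 26+49+33=108
- sack of grain+bundle of pipes: weight 14+4=18, value 49+33=82
- box of bearings+sack of grain: weight 10+14=24, value 26+49=75
- crate of tools+bundle of pipes: weight 18+4=22, value 33+33=66
- drum of solvent+bundle of pipes: weight 18+4=22, value 30+33=63
Best: $108.

$108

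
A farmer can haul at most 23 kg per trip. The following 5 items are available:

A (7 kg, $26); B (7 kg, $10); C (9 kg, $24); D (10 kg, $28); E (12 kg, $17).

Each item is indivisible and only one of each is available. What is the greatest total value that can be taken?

$60

This is a 0/1 knapsack; check combinations near the capacity.
- A+B+C: weight 7+7+9=23, value 26+10+24=60
- A+D: weight 7+10=17, value 26+28=54
- C+D: weight 9+10=19, value 24+28=52
- A+C: weight 7+9=16, value 26+24=50
Best: $60.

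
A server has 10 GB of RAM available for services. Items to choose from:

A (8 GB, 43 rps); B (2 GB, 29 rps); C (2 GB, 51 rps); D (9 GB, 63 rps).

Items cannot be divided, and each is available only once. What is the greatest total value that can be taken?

94 rps

Check high-value combinations within 10 GB:
- A+C: memory 8+2=10, value 43+51=94
- B+C: memory 2+2=4, value 29+51=80
- A+B: memory 8+2=10, value 43+29=72
- D: memory 9, value 63
Best: 94 rps.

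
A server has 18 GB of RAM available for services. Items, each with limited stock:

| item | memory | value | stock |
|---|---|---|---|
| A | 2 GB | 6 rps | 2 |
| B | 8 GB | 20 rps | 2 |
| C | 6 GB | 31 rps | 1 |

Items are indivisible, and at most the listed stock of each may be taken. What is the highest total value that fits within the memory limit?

Top feasible selections:
- 2×A + 1×B + 1×C: memory 18, value 63
- 1×A + 1×B + 1×C: memory 16, value 57
- 1×B + 1×C: memory 14, value 51
Best: 63 rps.

63 rps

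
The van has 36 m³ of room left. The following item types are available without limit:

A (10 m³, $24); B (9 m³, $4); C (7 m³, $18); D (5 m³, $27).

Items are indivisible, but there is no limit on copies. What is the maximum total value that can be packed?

Best value-per-unit is D at 27/5, and filling with it alone uses volume 7×5=35. No mix of the others beats 7×27 = 189.

$189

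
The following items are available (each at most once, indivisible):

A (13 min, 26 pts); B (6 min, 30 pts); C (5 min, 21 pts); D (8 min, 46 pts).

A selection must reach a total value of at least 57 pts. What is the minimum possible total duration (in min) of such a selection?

13

Subsets with value ≥ 57, sorted by total duration:
- C+D: duration 13, value 67
- B+D: duration 14, value 76
Minimum duration: 13 min.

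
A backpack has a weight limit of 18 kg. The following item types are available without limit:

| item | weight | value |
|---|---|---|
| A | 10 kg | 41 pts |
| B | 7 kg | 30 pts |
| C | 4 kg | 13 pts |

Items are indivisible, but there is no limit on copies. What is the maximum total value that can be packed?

73 pts

Best value-per-unit is B at 30/7; filling with it alone gives 2×30 = 60.
Optimal mix: 2×B + 1×C → weight 18, value 73.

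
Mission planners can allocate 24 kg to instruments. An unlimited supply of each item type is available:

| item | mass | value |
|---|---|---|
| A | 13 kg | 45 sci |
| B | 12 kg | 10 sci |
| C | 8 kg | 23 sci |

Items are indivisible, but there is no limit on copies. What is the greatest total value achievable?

Best value-per-unit is A at 45/13; filling with it alone gives 1×45 = 45.
Optimal mix: 3×C → mass 24, value 69.

69 sci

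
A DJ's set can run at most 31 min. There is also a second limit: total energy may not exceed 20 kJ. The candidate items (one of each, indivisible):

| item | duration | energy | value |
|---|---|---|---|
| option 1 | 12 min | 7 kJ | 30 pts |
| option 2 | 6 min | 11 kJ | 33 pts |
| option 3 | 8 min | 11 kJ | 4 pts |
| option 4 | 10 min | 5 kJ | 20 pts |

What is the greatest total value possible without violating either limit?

Feasible sets respecting both limits:
- option 1+option 2: duration 18, energy 18, value 63
- option 2+option 4: duration 16, energy 16, value 53
- option 1+option 4: duration 22, energy 12, value 50
Best: 63 pts.

63 pts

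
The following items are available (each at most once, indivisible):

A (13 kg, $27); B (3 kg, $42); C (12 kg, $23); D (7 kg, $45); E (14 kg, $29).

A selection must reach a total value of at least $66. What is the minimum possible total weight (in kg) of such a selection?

Subsets with value ≥ 66, sorted by total weight:
- B+D: weight 10, value 87
- A+B: weight 16, value 69
Minimum weight: 10 kg.

10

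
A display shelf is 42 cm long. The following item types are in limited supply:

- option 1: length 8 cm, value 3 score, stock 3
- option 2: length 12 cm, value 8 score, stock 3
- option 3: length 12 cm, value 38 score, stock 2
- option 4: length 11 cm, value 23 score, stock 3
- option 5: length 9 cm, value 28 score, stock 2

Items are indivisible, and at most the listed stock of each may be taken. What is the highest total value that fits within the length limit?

Top feasible selections:
- 2×option 3 + 2×option 5: length 42, value 132
- 1×option 3 + 1×option 4 + 2×option 5: length 41, value 117
- 1×option 1 + 2×option 3 + 1×option 5: length 41, value 107
Best: 132 score.

132 score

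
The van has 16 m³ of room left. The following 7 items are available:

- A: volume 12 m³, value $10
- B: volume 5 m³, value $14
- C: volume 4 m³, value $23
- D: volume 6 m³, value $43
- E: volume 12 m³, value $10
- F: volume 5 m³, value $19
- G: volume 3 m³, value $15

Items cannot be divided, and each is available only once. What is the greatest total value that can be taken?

$85

Check high-value combinations within 16 m³:
- C+D+F: volume 4+6+5=15, value 23+43+19=85
- C+D+G: volume 4+6+3=13, value 23+43+15=81
- B+C+D: volume 5+4+6=15, value 14+23+43=80
Best: $85.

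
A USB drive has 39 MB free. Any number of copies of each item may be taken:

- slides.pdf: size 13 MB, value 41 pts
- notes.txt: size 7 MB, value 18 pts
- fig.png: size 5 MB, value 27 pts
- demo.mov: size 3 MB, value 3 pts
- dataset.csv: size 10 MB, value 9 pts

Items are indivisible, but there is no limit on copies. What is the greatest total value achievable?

192 pts

Best value-per-unit is fig.png at 27/5; filling with it alone gives 7×27 = 189.
Optimal mix: 7×fig.png + 1×demo.mov → size 38, value 192.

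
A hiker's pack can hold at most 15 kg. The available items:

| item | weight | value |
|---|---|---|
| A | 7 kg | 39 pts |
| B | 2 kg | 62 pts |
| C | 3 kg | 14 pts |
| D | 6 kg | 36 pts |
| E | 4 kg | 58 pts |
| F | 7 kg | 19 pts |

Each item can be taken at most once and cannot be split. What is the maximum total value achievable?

Check high-value combinations within 15 kg:
- B+C+D+E: weight 2+3+6+4=15, value 62+14+36+58=170
- A+B+E: weight 7+2+4=13, value 39+62+58=159
- B+D+E: weight 2+6+4=12, value 62+36+58=156
- B+E+F: weight 2+4+7=13, value 62+58+19=139
- A+B+D: weight 7+2+6=15, value 39+62+36=137
Best: 170 pts.

170 pts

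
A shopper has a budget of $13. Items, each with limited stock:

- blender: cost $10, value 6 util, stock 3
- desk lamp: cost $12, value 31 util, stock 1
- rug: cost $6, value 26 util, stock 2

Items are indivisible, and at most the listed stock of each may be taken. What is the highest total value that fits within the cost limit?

52 util

Best selections within cost 13 and stock limits:
- 2×rug: cost 12, value 52
- 1×desk lamp: cost 12, value 31
- 1×rug: cost 6, value 26
- 1×blender: cost 10, value 6
Best: 52 util.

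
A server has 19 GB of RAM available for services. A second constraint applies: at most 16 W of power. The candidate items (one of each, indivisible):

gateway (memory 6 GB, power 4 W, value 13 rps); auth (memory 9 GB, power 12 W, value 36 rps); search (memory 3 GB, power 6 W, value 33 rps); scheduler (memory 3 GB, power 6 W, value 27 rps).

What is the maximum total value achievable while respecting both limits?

73 rps

Feasible sets respecting both limits:
- gateway+search+scheduler: memory 12, power 16, value 73
- search+scheduler: memory 6, power 12, value 60
- gateway+auth: memory 15, power 16, value 49
Best: 73 rps.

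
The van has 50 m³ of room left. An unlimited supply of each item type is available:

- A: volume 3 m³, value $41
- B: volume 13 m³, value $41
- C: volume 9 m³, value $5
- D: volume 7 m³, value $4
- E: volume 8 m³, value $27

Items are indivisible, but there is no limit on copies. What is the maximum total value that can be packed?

$656

Best value-per-unit is A at 41/3, and filling with it alone uses volume 16×3=48. No mix of the others beats 16×41 = 656.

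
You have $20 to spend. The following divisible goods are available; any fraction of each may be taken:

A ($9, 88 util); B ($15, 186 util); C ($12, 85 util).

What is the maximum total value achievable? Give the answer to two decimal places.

234.89

Take in order of value per unit:
- B (186/15 per unit): all 15 → value 186, running total 186.00
- A (88/9 per unit): 5 of 9 → value 5×88/9 = 48.8889, running total 234.89
Total 234.89.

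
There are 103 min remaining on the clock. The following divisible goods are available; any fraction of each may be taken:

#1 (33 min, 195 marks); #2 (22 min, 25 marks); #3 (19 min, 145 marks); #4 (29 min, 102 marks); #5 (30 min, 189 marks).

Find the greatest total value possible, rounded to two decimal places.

602.86

Take in order of value per unit:
- #3 (145/19 per unit): all 19 → value 145, running total 145.00
- #5 (189/30 per unit): all 30 → value 189, running total 334.00
- #1 (195/33 per unit): all 33 → value 195, running total 529.00
- #4 (102/29 per unit): 21 of 29 → value 21×102/29 = 73.8621, running total 602.86
Total 602.86.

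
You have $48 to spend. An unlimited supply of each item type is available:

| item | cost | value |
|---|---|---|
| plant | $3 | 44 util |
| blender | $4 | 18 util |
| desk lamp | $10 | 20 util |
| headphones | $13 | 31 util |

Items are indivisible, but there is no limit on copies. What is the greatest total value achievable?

Best value-per-unit is plant at 44/3, and filling with it alone uses cost 16×3=48. No mix of the others beats 16×44 = 704.

704 util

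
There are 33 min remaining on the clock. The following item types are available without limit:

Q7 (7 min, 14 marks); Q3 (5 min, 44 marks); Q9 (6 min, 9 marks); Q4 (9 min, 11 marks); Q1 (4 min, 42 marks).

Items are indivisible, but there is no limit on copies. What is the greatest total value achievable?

338 marks

Best value-per-unit is Q1 at 42/4; filling with it alone gives 8×42 = 336.
Optimal mix: 1×Q3 + 7×Q1 → time 33, value 338.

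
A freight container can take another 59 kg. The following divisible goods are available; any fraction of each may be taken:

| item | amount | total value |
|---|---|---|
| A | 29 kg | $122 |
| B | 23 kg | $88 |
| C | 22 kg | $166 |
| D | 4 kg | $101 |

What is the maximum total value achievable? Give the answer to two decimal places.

Take in order of value per unit:
- D (101/4 per unit): all 4 → value 101, running total 101.00
- C (166/22 per unit): all 22 → value 166, running total 267.00
- A (122/29 per unit): all 29 → value 122, running total 389.00
- B (88/23 per unit): 4 of 23 → value 4×88/23 = 15.3043, running total 404.30
Total 404.30.

404.30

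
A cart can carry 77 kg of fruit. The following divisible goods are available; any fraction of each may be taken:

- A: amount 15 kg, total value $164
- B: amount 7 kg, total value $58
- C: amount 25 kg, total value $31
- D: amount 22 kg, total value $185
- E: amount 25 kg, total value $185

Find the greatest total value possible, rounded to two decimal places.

Take in order of value per unit:
- A (164/15 per unit): all 15 → value 164, running total 164.00
- D (185/22 per unit): all 22 → value 185, running total 349.00
- B (58/7 per unit): all 7 → value 58, running total 407.00
- E (185/25 per unit): all 25 → value 185, running total 592.00
- C (31/25 per unit): 8 of 25 → value 8×31/25 = 9.9200, running total 601.92
Total 601.92.

601.92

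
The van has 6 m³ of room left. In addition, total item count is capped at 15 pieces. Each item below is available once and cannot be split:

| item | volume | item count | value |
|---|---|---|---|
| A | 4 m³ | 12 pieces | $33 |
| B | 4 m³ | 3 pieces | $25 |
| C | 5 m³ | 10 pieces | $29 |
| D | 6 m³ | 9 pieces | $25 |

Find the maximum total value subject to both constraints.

$33

Feasible sets respecting both limits:
- A: volume 4, item count 12, value 33
- C: volume 5, item count 10, value 29
- B: volume 4, item count 3, value 25
- D: volume 6, item count 9, value 25
Best: $33.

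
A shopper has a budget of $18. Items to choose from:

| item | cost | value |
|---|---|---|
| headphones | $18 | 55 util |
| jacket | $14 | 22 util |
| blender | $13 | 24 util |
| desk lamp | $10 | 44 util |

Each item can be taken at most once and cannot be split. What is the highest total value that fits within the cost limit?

55 util

Check high-value combinations within $18:
- headphones: cost 18, value 55
- desk lamp: cost 10, value 44
- blender: cost 13, value 24
- jacket: cost 14, value 22
Best: 55 util.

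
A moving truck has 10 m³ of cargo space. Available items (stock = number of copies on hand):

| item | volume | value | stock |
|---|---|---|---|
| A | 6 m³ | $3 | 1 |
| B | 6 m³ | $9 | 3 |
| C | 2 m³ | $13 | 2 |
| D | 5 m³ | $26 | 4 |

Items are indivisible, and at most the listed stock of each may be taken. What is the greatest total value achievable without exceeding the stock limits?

$52

Best selections within volume 10 and stock limits:
- 2×C + 1×D: volume 9, value 52
- 2×D: volume 10, value 52
- 1×C + 1×D: volume 7, value 39
Best: $52.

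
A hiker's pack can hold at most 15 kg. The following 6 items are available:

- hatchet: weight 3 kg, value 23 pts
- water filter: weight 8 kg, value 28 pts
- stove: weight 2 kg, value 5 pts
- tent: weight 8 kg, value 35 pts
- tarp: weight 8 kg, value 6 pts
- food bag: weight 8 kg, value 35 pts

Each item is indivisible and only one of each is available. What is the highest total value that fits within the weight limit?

63 pts

Check high-value combinations within 15 kg:
- hatchet+stove+tent: weight 3+2+8=13, value 23+5+35=63
- hatchet+stove+food bag: weight 3+2+8=13, value 23+5+35=63
- hatchet+tent: weight 3+8=11, value 23+35=58
- hatchet+food bag: weight 3+8=11, value 23+35=58
Best: 63 pts.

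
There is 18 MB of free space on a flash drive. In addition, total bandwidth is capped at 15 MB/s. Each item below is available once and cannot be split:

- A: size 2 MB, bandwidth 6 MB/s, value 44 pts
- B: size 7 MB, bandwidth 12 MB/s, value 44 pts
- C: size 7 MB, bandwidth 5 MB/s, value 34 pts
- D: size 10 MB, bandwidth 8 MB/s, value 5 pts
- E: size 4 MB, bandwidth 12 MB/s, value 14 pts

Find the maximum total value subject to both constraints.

Feasible sets respecting both limits:
- A+C: size 9, bandwidth 11, value 78
- A+D: size 12, bandwidth 14, value 49
- A: size 2, bandwidth 6, value 44
- B: size 7, bandwidth 12, value 44
Best: 78 pts.

78 pts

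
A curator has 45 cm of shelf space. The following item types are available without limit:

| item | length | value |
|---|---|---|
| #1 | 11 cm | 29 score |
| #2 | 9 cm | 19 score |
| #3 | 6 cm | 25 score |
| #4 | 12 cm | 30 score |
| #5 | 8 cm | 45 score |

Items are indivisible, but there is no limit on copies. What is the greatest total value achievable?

Best value-per-unit is #5 at 45/8; filling with it alone gives 5×45 = 225.
Optimal mix: 2×#3 + 4×#5 → length 44, value 230.

230 score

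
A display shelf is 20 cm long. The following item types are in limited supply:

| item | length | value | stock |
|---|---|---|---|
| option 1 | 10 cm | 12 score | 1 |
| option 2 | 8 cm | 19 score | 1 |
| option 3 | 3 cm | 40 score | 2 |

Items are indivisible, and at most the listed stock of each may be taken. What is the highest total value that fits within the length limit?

99 score

Top feasible selections:
- 1×option 2 + 2×option 3: length 14, value 99
- 1×option 1 + 2×option 3: length 16, value 92
- 2×option 3: length 6, value 80
Best: 99 score.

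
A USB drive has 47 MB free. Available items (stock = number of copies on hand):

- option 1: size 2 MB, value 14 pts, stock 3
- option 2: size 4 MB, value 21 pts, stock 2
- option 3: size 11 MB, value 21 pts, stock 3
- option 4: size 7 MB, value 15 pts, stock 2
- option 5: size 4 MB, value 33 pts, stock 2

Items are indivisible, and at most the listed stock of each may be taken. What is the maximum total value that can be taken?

201 pts

Best selections within size 47 and stock limits:
- 3×option 1 + 2×option 2 + 1×option 3 + 2×option 4 + 2×option 5: size 47, value 201
- 3×option 1 + 2×option 2 + 2×option 3 + 2×option 5: size 44, value 192
Best: 201 pts.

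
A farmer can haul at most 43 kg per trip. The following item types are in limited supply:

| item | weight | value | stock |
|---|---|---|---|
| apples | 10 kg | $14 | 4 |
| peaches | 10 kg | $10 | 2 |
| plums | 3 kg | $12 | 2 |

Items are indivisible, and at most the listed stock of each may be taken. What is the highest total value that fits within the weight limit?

$68

Best selections within weight 43 and stock limits:
- 4×apples + 1×plums: weight 43, value 68
- 3×apples + 2×plums: weight 36, value 66
Best: $68.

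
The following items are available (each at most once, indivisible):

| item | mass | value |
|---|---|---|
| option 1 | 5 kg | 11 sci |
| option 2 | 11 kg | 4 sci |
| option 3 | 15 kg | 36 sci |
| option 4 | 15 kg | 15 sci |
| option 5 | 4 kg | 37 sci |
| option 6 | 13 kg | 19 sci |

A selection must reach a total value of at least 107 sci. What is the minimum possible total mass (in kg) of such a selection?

Subsets with value ≥ 107, sorted by total mass:
- option 3+option 4+option 5+option 6: mass 47, value 107
- option 1+option 2+option 3+option 5+option 6: mass 48, value 107
- option 1+option 3+option 4+option 5+option 6: mass 52, value 118
- option 2+option 3+option 4+option 5+option 6: mass 58, value 111
Minimum mass: 47 kg.

47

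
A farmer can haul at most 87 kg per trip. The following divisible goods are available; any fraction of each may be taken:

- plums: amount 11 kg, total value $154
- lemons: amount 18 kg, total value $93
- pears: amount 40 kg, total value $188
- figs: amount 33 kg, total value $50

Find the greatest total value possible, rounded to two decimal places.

Take in order of value per unit:
- plums (154/11 per unit): all 11 → value 154, running total 154.00
- lemons (93/18 per unit): all 18 → value 93, running total 247.00
- pears (188/40 per unit): all 40 → value 188, running total 435.00
- figs (50/33 per unit): 18 of 33 → value 18×50/33 = 27.2727, running total 462.27
Total 462.27.

462.27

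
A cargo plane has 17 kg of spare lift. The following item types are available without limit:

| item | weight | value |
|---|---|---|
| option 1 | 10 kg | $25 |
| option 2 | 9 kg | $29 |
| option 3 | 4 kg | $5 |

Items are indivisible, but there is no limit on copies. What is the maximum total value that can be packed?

Best value-per-unit is option 2 at 29/9; filling with it alone gives 1×29 = 29.
Optimal mix: 1×option 2 + 2×option 3 → weight 17, value 39.

$39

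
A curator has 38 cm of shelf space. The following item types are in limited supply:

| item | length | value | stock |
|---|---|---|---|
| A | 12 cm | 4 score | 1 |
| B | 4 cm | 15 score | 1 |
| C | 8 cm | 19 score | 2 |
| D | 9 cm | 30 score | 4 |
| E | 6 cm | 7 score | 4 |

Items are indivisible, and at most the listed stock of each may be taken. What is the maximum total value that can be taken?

120 score

Best selections within length 38 and stock limits:
- 4×D: length 36, value 120
- 1×B + 2×C + 2×D: length 38, value 113
- 1×B + 3×D + 1×E: length 37, value 112
Best: 120 score.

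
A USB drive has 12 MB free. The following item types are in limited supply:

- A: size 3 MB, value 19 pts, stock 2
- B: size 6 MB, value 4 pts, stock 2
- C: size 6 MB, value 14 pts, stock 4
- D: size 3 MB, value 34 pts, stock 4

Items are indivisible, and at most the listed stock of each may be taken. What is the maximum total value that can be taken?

136 pts

Top feasible selections:
- 4×D: size 12, value 136
- 1×A + 3×D: size 12, value 121
- 2×A + 2×D: size 12, value 106
- 3×D: size 9, value 102
Best: 136 pts.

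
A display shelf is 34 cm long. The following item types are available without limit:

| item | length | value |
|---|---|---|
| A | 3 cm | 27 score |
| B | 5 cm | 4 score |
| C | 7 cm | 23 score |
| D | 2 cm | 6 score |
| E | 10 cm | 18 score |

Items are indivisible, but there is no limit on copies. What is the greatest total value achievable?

Best value-per-unit is A at 27/3, and filling with it alone uses length 11×3=33. No mix of the others beats 11×27 = 297.

297 score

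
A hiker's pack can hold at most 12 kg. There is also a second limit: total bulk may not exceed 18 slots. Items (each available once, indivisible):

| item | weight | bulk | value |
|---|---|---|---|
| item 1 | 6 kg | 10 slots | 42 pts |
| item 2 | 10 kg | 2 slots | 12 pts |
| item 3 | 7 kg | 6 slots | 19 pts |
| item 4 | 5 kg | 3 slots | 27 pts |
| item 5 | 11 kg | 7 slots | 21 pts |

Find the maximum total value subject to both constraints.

Feasible sets respecting both limits:
- item 1+item 4: weight 11, bulk 13, value 69
- item 3+item 4: weight 12, bulk 9, value 46
- item 1: weight 6, bulk 10, value 42
Best: 69 pts.

69 pts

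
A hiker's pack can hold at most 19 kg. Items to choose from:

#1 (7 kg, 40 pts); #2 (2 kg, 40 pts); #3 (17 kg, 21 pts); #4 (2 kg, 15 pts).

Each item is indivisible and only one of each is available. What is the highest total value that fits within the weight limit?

95 pts

This is a 0/1 knapsack; check combinations near the capacity.
- #1+#2+#4: weight 7+2+2=11, value 40+40+15=95
- #1+#2: weight 7+2=9, value 40+40=80
- #2+#3: weight 2+17=19, value 40+21=61
- #2+#4: weight 2+2=4, value 40+15=55
Best: 95 pts.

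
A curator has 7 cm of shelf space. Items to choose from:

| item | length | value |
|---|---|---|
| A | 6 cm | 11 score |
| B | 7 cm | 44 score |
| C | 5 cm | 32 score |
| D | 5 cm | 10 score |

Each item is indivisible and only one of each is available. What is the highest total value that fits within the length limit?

44 score

Check high-value combinations within 7 cm:
- B: length 7, value 44
- C: length 5, value 32
- A: length 6, value 11
Best: 44 score.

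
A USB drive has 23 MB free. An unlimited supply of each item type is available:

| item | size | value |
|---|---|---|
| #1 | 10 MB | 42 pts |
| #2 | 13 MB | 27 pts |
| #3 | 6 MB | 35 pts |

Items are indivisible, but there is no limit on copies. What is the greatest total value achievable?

112 pts

Best value-per-unit is #3 at 35/6; filling with it alone gives 3×35 = 105.
Optimal mix: 1×#1 + 2×#3 → size 22, value 112.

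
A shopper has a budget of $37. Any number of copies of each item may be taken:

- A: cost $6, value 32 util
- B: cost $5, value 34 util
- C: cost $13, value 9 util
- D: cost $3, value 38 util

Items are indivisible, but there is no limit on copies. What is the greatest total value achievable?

Best value-per-unit is D at 38/3, and filling with it alone uses cost 12×3=36. No mix of the others beats 12×38 = 456.

456 util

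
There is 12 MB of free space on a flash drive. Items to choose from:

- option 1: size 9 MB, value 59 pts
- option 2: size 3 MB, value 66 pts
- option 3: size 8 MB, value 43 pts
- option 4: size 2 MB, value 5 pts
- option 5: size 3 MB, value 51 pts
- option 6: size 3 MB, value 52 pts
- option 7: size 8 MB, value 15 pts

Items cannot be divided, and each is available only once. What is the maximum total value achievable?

174 pts

Check high-value combinations within 12 MB:
- option 2+option 4+option 5+option 6: size 3+2+3+3=11, value 66+5+51+52=174
- option 2+option 5+option 6: size 3+3+3=9, value 66+51+52=169
- option 1+option 2: size 9+3=12, value 59+66=125
Best: 174 pts.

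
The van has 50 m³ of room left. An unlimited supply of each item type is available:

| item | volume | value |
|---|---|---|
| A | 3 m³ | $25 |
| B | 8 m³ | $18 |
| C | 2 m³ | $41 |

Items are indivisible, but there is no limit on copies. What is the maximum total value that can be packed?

Best value-per-unit is C at 41/2, and filling with it alone uses volume 25×2=50. No mix of the others beats 25×41 = 1025.

$1025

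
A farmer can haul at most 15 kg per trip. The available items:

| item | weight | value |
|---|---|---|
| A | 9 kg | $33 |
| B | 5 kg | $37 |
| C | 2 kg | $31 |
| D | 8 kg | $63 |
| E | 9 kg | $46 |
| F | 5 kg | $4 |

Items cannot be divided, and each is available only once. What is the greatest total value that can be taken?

$131

Check high-value combinations within 15 kg:
- B+C+D: weight 5+2+8=15, value 37+31+63=131
- B+D: weight 5+8=13, value 37+63=100
- C+D+F: weight 2+8+5=15, value 31+63+4=98
- C+D: weight 2+8=10, value 31+63=94
- B+E: weight 5+9=14, value 37+46=83
Best: $131.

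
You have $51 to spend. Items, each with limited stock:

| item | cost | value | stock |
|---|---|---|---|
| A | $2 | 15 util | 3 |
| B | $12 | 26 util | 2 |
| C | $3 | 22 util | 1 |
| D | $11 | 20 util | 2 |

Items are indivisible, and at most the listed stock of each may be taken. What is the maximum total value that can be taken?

139 util

Best selections within cost 51 and stock limits:
- 3×A + 2×B + 1×C + 1×D: cost 44, value 139
- 3×A + 1×B + 1×C + 2×D: cost 43, value 133
- 1×A + 2×B + 1×C + 2×D: cost 51, value 129
Best: 139 util.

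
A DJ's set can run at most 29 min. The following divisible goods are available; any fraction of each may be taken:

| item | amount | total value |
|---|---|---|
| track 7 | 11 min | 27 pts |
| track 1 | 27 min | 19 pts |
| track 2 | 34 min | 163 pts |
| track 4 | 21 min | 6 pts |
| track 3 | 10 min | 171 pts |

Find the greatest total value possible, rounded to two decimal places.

Take in order of value per unit:
- track 3 (171/10 per unit): all 10 → value 171, running total 171.00
- track 2 (163/34 per unit): 19 of 34 → value 19×163/34 = 91.0882, running total 262.09
Total 262.09.

262.09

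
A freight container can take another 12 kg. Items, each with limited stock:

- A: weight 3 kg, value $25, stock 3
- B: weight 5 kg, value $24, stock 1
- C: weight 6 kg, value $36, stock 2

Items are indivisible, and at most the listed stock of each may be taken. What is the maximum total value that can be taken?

$86

Top feasible selections:
- 2×A + 1×C: weight 12, value 86
- 3×A: weight 9, value 75
- 2×A + 1×B: weight 11, value 74
- 2×C: weight 12, value 72
Best: $86.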